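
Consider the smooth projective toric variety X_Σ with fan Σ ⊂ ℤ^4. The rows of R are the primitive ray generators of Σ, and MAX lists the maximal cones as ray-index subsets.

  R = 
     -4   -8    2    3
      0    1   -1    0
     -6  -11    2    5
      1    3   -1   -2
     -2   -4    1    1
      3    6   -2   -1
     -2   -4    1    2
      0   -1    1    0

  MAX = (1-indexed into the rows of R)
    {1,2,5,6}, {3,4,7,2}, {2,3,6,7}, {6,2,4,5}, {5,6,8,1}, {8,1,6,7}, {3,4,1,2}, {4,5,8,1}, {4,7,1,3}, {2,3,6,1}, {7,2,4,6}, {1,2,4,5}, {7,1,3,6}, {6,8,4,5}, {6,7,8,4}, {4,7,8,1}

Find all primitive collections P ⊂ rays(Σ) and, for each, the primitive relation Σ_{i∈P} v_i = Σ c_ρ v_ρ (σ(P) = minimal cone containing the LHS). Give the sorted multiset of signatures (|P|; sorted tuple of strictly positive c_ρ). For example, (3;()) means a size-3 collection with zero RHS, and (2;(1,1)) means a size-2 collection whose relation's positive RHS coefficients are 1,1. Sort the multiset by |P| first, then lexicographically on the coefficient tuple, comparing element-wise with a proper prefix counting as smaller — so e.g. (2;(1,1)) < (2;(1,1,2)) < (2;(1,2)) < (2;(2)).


7 collections generate NE(X_Σ); each relation:

  • {2,8}:  v_{2} + v_{8} = 0 — sig = (2;())
  • {5,7}:  v_{5} + v_{7} = v_{1} — sig = (2;(1))
  • {3,8}:  v_{3} + v_{8} = v_{1} + v_{7} — sig = (2;(1,1))
  • {3,5}:  v_{3} + v_{5} = 2·v_{1} + v_{2} — sig = (2;(1,2))
  • {1,2,7}:  v_{1} + v_{2} + v_{7} = v_{3} — sig = (3;(1))
  • {1,4,6}:  v_{1} + v_{4} + v_{6} = v_{2} — sig = (3;(1))
  • {3,4,6}:  v_{3} + v_{4} + v_{6} = 2·v_{2} + v_{7} — sig = (3;(1,2))

Hence PRS(X_Σ) =
{ (2;()),  (2;(1)),  (2;(1,1)),  (2;(1,2)),  (3;(1)) ×2,  (3;(1,2)) }


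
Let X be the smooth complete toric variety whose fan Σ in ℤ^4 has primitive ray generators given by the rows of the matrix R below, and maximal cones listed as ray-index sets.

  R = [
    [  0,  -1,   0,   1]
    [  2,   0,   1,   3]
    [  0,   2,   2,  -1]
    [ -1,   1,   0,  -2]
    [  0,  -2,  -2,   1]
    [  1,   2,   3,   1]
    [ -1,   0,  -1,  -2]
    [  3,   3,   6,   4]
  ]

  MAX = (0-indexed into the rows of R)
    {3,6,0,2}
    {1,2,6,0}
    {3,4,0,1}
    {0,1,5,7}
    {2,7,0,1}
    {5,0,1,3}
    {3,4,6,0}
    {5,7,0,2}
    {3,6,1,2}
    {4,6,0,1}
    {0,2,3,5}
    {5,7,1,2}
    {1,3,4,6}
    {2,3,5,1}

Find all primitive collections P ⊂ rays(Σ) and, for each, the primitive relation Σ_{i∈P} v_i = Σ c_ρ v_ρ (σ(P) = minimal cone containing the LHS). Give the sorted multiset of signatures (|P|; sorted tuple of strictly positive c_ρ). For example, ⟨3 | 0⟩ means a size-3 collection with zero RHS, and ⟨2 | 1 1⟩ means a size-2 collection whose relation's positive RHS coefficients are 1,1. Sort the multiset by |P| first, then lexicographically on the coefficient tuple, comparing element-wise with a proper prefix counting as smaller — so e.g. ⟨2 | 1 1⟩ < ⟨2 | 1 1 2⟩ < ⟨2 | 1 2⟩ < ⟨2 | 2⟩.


The 9 primitive collections of Σ (r=8, n=4):

  • {2,4}:  v_{2} + v_{4} = 0 ; sig = ⟨2 | 0⟩
  • {5,6}:  v_{5} + v_{6} = v_{2} ; sig = ⟨2 | 1⟩
  • {4,5}:  v_{4} + v_{5} = v_{0} + v_{1} + v_{3} ; sig = ⟨2 | 1 1 1⟩
  • {4,7}:  v_{4} + v_{7} = v_{0} + v_{1} + v_{5} ; sig = ⟨2 | 1 1 1⟩
  • {6,7}:  v_{6} + v_{7} = v_{0} + v_{1} + 2·v_{2} ; sig = ⟨2 | 1 1 2⟩
  • {3,7}:  v_{3} + v_{7} = 2·v_{5} ; sig = ⟨2 | 2⟩
  • {0,1,3,6}:  v_{0} + v_{1} + v_{3} + v_{6} = 0 ; sig = ⟨4 | 0⟩
  • {0,1,2,3}:  v_{0} + v_{1} + v_{2} + v_{3} = v_{5} ; sig = ⟨4 | 1⟩
  • {0,1,2,5}:  v_{0} + v_{1} + v_{2} + v_{5} = v_{7} ; sig = ⟨4 | 1⟩

Sorted signature multiset PRS(X):
    |P|=2: 6 collections, coeffs (), (1), (1,1,1), (1,1,1), (1,1,2), (2)
    |P|=4: 3 collections, coeffs (), (1), (1)


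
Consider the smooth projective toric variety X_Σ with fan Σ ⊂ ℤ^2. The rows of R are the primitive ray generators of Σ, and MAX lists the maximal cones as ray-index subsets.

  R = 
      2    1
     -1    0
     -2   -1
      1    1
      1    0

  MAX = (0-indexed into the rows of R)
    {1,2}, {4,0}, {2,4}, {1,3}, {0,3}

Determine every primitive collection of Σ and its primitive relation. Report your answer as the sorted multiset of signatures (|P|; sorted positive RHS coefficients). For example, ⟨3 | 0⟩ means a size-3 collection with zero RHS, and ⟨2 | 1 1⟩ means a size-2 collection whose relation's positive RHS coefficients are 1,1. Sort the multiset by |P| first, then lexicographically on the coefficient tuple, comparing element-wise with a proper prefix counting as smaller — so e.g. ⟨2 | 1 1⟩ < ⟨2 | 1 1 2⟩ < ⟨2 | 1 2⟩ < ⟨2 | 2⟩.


Minimal non-faces — 5 found among 5 rays, 5 max cones:

  • {0,2}:  v_{0} + v_{2} = 0  ⇒ sig = ⟨2 | 0⟩
  • {1,4}:  v_{1} + v_{4} = 0  ⇒ sig = ⟨2 | 0⟩
  • {0,1}:  v_{0} + v_{1} = v_{3}  ⇒ sig = ⟨2 | 1⟩
  • {2,3}:  v_{2} + v_{3} = v_{1}  ⇒ sig = ⟨2 | 1⟩
  • {3,4}:  v_{3} + v_{4} = v_{0}  ⇒ sig = ⟨2 | 1⟩

Signatures (|P|; sorted positive RHS coefficients), sorted:
    |P|=2: 5 collections, coeffs (), (), (1), (1), (1)


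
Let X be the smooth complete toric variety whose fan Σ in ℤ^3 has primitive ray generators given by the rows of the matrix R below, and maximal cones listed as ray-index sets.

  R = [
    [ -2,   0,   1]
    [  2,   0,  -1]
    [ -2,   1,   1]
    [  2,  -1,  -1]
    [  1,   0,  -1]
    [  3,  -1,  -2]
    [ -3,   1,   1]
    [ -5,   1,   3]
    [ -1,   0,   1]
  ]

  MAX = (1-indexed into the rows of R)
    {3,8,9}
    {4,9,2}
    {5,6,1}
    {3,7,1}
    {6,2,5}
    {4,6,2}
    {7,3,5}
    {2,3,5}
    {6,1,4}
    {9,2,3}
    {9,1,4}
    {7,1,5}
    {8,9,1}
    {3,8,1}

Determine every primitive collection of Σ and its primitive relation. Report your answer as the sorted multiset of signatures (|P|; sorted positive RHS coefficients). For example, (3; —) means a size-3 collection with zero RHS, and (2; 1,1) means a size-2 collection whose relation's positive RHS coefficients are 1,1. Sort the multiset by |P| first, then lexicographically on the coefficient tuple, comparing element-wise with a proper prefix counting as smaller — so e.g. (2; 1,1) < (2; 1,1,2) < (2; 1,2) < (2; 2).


Minimal non-faces — 17 found among 9 rays, 14 max cones:

  P = {1,2}:  v_{1} + v_{2} = 0  ⟹  sig = (2; —)
  P = {3,4}:  v_{3} + v_{4} = 0  ⟹  sig = (2; —)
  P = {5,9}:  v_{5} + v_{9} = 0  ⟹  sig = (2; —)
  P = {3,6}:  v_{3} + v_{6} = v_{5}  ⟹  sig = (2; 1)
  P = {4,5}:  v_{4} + v_{5} = v_{6}  ⟹  sig = (2; 1)
  P = {6,8}:  v_{6} + v_{8} = v_{1}  ⟹  sig = (2; 1)
  P = {6,9}:  v_{6} + v_{9} = v_{4}  ⟹  sig = (2; 1)
  P = {2,7}:  v_{2} + v_{7} = v_{3} + v_{5}  ⟹  sig = (2; 1,1)
  P = {2,8}:  v_{2} + v_{8} = v_{3} + v_{9}  ⟹  sig = (2; 1,1)
  P = {4,7}:  v_{4} + v_{7} = v_{1} + v_{5}  ⟹  sig = (2; 1,1)
  P = {4,8}:  v_{4} + v_{8} = v_{1} + v_{9}  ⟹  sig = (2; 1,1)
  P = {5,8}:  v_{5} + v_{8} = v_{1} + v_{3}  ⟹  sig = (2; 1,1)
  P = {7,9}:  v_{7} + v_{9} = v_{1} + v_{3}  ⟹  sig = (2; 1,1)
  P = {6,7}:  v_{6} + v_{7} = v_{1} + 2·v_{5}  ⟹  sig = (2; 1,2)
  P = {7,8}:  v_{7} + v_{8} = 2·v_{1} + 2·v_{3}  ⟹  sig = (2; 2,2)
  P = {1,3,5}:  v_{1} + v_{3} + v_{5} = v_{7}  ⟹  sig = (3; 1)
  P = {1,3,9}:  v_{1} + v_{3} + v_{9} = v_{8}  ⟹  sig = (3; 1)

Signatures (|P|; sorted positive RHS coefficients), sorted:
    |P|=2: 15 collections, coeffs (), (), (), (1), (1), (1), (1), (1,1), (1,1), (1,1), (1,1), (1,1), (1,1), (1,2), (2,2)
    |P|=3: 2 collections, coeffs (1), (1)


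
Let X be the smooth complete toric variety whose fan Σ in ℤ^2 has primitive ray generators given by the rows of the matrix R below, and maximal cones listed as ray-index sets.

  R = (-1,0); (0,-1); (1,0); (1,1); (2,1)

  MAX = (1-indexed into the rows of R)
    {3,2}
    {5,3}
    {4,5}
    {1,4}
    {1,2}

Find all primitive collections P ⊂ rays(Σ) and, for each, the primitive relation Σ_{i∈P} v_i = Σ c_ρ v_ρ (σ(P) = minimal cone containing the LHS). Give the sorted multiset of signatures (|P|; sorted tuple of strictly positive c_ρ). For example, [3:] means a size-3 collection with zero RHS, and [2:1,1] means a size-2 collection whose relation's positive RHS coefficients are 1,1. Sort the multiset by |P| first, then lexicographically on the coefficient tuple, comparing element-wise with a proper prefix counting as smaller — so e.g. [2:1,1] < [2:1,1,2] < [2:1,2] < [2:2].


5 minimal non-faces of Δ(Σ) (on 5 rays):

  {1,3}:  v_{1} + v_{3} = 0 ; sig = [2:]
  {1,5}:  v_{1} + v_{5} = v_{4} ; sig = [2:1]
  {2,4}:  v_{2} + v_{4} = v_{3} ; sig = [2:1]
  {3,4}:  v_{3} + v_{4} = v_{5} ; sig = [2:1]
  {2,5}:  v_{2} + v_{5} = 2·v_{3} ; sig = [2:2]

Hence PRS(X_Σ) =
{ [2:],  [2:1] ×3,  [2:2] }


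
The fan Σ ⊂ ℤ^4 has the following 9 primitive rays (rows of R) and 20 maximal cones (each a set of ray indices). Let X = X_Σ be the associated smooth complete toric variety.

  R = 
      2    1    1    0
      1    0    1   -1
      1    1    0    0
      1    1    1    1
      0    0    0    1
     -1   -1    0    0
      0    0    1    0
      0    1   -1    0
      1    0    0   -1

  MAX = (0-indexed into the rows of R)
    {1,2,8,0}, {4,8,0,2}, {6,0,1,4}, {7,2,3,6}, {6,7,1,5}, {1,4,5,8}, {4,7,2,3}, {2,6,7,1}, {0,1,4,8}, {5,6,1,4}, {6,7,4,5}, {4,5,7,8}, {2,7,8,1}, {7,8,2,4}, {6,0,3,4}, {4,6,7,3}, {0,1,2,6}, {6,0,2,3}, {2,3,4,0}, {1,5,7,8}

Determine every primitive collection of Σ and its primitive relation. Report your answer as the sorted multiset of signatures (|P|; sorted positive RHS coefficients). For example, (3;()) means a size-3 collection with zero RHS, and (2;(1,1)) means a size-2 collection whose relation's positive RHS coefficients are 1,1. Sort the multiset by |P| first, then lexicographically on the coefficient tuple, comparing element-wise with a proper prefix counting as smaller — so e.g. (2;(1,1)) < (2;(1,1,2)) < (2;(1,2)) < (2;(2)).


10 collections generate NE(X_Σ); each relation:

  • {2,5}:  v_{2} + v_{5} = 0  ⇒ sig = (2;())
  • {3,8}:  v_{3} + v_{8} = v_{0}  ⇒ sig = (2;(1))
  • {6,8}:  v_{6} + v_{8} = v_{1}  ⇒ sig = (2;(1))
  • {0,5}:  v_{0} + v_{5} = v_{1} + v_{4}  ⇒ sig = (2;(1,1))
  • {1,3}:  v_{1} + v_{3} = v_{0} + v_{6}  ⇒ sig = (2;(1,1))
  • {3,5}:  v_{3} + v_{5} = v_{4} + v_{6}  ⇒ sig = (2;(1,1))
  • {0,7}:  v_{0} + v_{7} = 2·v_{2}  ⇒ sig = (2;(2))
  • {1,2,4}:  v_{1} + v_{2} + v_{4} = v_{0}  ⇒ sig = (3;(1))
  • {1,4,7}:  v_{1} + v_{4} + v_{7} = v_{2}  ⇒ sig = (3;(1))
  • {2,4,6}:  v_{2} + v_{4} + v_{6} = v_{3}  ⇒ sig = (3;(1))

Sorted signature multiset PRS(X):
    |P|=2: 7 collections, coeffs (), (1), (1), (1,1), (1,1), (1,1), (2)
    |P|=3: 3 collections, coeffs (1), (1), (1)


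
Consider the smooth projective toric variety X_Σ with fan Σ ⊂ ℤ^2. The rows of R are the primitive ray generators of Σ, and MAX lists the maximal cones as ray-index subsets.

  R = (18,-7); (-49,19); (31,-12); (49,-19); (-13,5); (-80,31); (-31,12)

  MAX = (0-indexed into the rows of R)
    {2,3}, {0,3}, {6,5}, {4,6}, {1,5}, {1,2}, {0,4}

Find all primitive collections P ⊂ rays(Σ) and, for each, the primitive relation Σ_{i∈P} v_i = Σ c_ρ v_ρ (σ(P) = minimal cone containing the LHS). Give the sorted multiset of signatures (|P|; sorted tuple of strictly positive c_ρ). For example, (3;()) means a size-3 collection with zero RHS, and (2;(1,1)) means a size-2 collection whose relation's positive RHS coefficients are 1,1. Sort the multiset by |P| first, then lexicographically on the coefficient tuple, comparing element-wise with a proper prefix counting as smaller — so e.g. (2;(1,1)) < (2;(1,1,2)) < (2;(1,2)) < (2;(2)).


The 14 primitive collections of Σ (r=7, n=2):

  • {1,3}:  v_{1} + v_{3} = 0 — sig = (2;())
  • {2,6}:  v_{2} + v_{6} = 0 — sig = (2;())
  • {0,1}:  v_{0} + v_{1} = v_{6} — sig = (2;(1))
  • {0,2}:  v_{0} + v_{2} = v_{3} — sig = (2;(1))
  • {0,6}:  v_{0} + v_{6} = v_{4} — sig = (2;(1))
  • {1,6}:  v_{1} + v_{6} = v_{5} — sig = (2;(1))
  • {2,4}:  v_{2} + v_{4} = v_{0} — sig = (2;(1))
  • {2,5}:  v_{2} + v_{5} = v_{1} — sig = (2;(1))
  • {3,5}:  v_{3} + v_{5} = v_{6} — sig = (2;(1))
  • {3,6}:  v_{3} + v_{6} = v_{0} — sig = (2;(1))
  • {0,5}:  v_{0} + v_{5} = 2·v_{6} — sig = (2;(2))
  • {1,4}:  v_{1} + v_{4} = 2·v_{6} — sig = (2;(2))
  • {3,4}:  v_{3} + v_{4} = 2·v_{0} — sig = (2;(2))
  • {4,5}:  v_{4} + v_{5} = 3·v_{6} — sig = (2;(3))

Signatures (|P|; sorted positive RHS coefficients), sorted:
[(2;()), (2;()), (2;(1)), (2;(1)), (2;(1)), (2;(1)), (2;(1)), (2;(1)), (2;(1)), (2;(1)), (2;(2)), (2;(2)), (2;(2)), (2;(3))]


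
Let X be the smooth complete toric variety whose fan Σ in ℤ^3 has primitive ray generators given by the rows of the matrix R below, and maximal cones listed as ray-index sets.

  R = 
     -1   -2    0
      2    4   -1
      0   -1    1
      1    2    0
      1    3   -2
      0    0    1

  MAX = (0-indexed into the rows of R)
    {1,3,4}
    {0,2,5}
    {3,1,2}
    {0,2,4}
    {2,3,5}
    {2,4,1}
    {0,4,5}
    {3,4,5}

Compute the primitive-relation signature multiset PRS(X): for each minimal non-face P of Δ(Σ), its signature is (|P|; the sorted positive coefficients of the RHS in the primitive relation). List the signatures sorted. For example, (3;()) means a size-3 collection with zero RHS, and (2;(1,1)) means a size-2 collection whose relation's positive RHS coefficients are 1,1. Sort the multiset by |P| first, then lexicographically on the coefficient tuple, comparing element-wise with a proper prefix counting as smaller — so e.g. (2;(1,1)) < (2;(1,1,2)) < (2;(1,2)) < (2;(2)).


The 5 primitive collections of Σ (r=6, n=3):

  • {0,3}:  v_{0} + v_{3} = 0  →  sig = (2;())
  • {0,1}:  v_{0} + v_{1} = v_{2} + v_{4}  →  sig = (2;(1,1))
  • {1,5}:  v_{1} + v_{5} = 2·v_{3}  →  sig = (2;(2))
  • {2,3,4}:  v_{2} + v_{3} + v_{4} = v_{1}  →  sig = (3;(1))
  • {2,4,5}:  v_{2} + v_{4} + v_{5} = v_{3}  →  sig = (3;(1))

Hence PRS(X_Σ) =
    (2;())
    (2;(1,1))
    (2;(2))
    (3;(1))
    (3;(1))


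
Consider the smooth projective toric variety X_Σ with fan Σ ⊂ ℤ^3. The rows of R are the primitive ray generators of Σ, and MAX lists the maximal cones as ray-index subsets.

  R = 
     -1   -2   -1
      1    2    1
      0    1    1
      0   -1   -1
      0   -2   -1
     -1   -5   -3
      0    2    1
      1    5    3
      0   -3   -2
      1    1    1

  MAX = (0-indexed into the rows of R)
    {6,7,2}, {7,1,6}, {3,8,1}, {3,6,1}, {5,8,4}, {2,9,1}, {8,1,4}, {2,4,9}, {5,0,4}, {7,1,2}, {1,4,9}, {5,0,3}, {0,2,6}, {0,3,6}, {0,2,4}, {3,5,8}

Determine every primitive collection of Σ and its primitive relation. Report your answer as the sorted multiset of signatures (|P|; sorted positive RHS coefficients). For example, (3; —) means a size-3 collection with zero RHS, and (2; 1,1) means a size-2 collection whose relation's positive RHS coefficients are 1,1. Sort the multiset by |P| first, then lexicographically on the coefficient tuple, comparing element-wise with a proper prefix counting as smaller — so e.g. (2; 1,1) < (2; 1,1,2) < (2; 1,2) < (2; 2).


Primitive collections (23):

  P = {0,1}:  v_{0} + v_{1} = 0 ; sig = (2; —)
  P = {2,3}:  v_{2} + v_{3} = 0 ; sig = (2; —)
  P = {4,6}:  v_{4} + v_{6} = 0 ; sig = (2; —)
  P = {5,7}:  v_{5} + v_{7} = 0 ; sig = (2; —)
  P = {0,8}:  v_{0} + v_{8} = v_{5} ; sig = (2; 1)
  P = {1,5}:  v_{1} + v_{5} = v_{8} ; sig = (2; 1)
  P = {2,8}:  v_{2} + v_{8} = v_{4} ; sig = (2; 1)
  P = {3,4}:  v_{3} + v_{4} = v_{8} ; sig = (2; 1)
  P = {6,8}:  v_{6} + v_{8} = v_{3} ; sig = (2; 1)
  P = {7,8}:  v_{7} + v_{8} = v_{1} ; sig = (2; 1)
  P = {0,7}:  v_{0} + v_{7} = v_{2} + v_{6} ; sig = (2; 1,1)
  P = {0,9}:  v_{0} + v_{9} = v_{2} + v_{4} ; sig = (2; 1,1)
  P = {2,5}:  v_{2} + v_{5} = v_{0} + v_{4} ; sig = (2; 1,1)
  P = {3,7}:  v_{3} + v_{7} = v_{1} + v_{6} ; sig = (2; 1,1)
  P = {3,9}:  v_{3} + v_{9} = v_{1} + v_{4} ; sig = (2; 1,1)
  P = {4,7}:  v_{4} + v_{7} = v_{1} + v_{2} ; sig = (2; 1,1)
  P = {5,6}:  v_{5} + v_{6} = v_{0} + v_{3} ; sig = (2; 1,1)
  P = {6,9}:  v_{6} + v_{9} = v_{1} + v_{2} ; sig = (2; 1,1)
  P = {8,9}:  v_{8} + v_{9} = v_{1} + 2·v_{4} ; sig = (2; 1,2)
  P = {5,9}:  v_{5} + v_{9} = 2·v_{4} ; sig = (2; 2)
  P = {7,9}:  v_{7} + v_{9} = 2·v_{1} + 2·v_{2} ; sig = (2; 2,2)
  P = {1,2,4}:  v_{1} + v_{2} + v_{4} = v_{9} ; sig = (3; 1)
  P = {1,2,6}:  v_{1} + v_{2} + v_{6} = v_{7} ; sig = (3; 1)

so the primitive-relation signature multiset is
{ (2; —) ×4,  (2; 1) ×6,  (2; 1,1) ×8,  (2; 1,2),  (2; 2),  (2; 2,2),  (3; 1) ×2 }


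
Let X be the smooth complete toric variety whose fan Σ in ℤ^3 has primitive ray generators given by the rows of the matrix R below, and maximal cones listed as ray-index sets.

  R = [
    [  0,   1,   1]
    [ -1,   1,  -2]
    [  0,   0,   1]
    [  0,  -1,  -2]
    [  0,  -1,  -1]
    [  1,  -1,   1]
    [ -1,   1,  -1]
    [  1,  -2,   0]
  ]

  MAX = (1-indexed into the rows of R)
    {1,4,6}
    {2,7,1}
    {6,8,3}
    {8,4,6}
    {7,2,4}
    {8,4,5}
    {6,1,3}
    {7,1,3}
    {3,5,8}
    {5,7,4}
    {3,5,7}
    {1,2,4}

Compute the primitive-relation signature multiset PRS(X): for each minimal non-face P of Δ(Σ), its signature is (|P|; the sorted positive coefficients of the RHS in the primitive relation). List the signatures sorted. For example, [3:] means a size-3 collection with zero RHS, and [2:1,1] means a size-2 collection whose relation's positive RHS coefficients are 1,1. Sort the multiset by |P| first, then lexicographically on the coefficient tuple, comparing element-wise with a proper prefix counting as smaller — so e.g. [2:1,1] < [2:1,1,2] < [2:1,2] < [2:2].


11 collections generate NE(X_Σ); each relation:

  {1,5}:  v_{1} + v_{5} = 0  so sig = [2:]
  {6,7}:  v_{6} + v_{7} = 0  so sig = [2:]
  {1,8}:  v_{1} + v_{8} = v_{6}  so sig = [2:1]
  {2,3}:  v_{2} + v_{3} = v_{7}  so sig = [2:1]
  {2,8}:  v_{2} + v_{8} = v_{4}  so sig = [2:1]
  {3,4}:  v_{3} + v_{4} = v_{5}  so sig = [2:1]
  {5,6}:  v_{5} + v_{6} = v_{8}  so sig = [2:1]
  {7,8}:  v_{7} + v_{8} = v_{5}  so sig = [2:1]
  {2,5}:  v_{2} + v_{5} = v_{4} + v_{7}  so sig = [2:1,1]
  {2,6}:  v_{2} + v_{6} = v_{1} + v_{4}  so sig = [2:1,1]
  {1,4,7}:  v_{1} + v_{4} + v_{7} = v_{2}  so sig = [3:1]

Hence PRS(X_Σ) =
    |P|=2: 10 collections, coeffs (), (), (1), (1), (1), (1), (1), (1), (1,1), (1,1)
    |P|=3: 1 collection, coeffs (1)


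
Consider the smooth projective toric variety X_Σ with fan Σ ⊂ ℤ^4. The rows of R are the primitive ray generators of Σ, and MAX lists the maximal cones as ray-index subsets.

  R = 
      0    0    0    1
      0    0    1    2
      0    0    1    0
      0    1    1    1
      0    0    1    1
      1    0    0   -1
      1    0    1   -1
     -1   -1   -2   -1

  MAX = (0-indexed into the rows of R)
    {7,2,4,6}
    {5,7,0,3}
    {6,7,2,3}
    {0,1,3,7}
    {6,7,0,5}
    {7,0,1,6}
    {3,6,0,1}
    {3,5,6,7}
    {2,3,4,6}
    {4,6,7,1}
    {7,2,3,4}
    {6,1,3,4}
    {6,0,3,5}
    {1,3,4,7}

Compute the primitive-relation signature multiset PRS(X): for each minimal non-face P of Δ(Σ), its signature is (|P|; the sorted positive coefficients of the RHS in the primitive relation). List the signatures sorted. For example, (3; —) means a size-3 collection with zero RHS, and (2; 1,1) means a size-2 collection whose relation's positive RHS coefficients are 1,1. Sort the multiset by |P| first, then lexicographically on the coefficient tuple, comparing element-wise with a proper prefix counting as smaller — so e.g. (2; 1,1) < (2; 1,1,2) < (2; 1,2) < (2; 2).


Σ has 9 primitive collections:

  P = {0,2}:  v_{0} + v_{2} = v_{4}  →  sig = (2; 1)
  P = {0,4}:  v_{0} + v_{4} = v_{1}  →  sig = (2; 1)
  P = {2,5}:  v_{2} + v_{5} = v_{6}  →  sig = (2; 1)
  P = {4,5}:  v_{4} + v_{5} = v_{0} + v_{6}  →  sig = (2; 1,1)
  P = {1,5}:  v_{1} + v_{5} = 2·v_{0} + v_{6}  →  sig = (2; 1,2)
  P = {1,2}:  v_{1} + v_{2} = 2·v_{4}  →  sig = (2; 2)
  P = {0,3,6,7}:  v_{0} + v_{3} + v_{6} + v_{7} = 0  →  sig = (4; —)
  P = {1,3,6,7}:  v_{1} + v_{3} + v_{6} + v_{7} = v_{4}  →  sig = (4; 1)
  P = {3,4,6,7}:  v_{3} + v_{4} + v_{6} + v_{7} = v_{2}  →  sig = (4; 1)

Sorted signature multiset PRS(X):
    (2; 1)
    (2; 1)
    (2; 1)
    (2; 1,1)
    (2; 1,2)
    (2; 2)
    (4; —)
    (4; 1)
    (4; 1)


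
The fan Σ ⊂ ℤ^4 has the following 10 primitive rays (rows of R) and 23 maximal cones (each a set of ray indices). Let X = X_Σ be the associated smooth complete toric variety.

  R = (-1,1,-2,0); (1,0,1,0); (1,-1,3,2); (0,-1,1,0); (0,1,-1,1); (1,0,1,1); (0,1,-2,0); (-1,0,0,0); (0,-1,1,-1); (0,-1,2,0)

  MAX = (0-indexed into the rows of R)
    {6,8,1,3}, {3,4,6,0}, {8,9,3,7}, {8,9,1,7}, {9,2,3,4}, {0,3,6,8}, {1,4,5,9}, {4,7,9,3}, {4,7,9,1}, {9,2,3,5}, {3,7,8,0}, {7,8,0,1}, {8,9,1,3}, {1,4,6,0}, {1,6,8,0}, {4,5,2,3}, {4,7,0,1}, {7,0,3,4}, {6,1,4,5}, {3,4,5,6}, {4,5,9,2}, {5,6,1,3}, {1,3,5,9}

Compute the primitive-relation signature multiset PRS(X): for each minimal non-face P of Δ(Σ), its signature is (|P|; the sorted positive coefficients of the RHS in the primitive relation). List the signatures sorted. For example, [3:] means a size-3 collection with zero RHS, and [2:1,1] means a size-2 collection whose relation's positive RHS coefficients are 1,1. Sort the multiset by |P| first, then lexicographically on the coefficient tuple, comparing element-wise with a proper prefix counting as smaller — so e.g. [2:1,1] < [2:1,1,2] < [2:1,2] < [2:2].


|primitive collections| = 16. Relations:

  P={4,8}:  v_{4} + v_{8} = 0 — sig = [2:]
  P={6,9}:  v_{6} + v_{9} = 0 — sig = [2:]
  P={0,5}:  v_{0} + v_{5} = v_{4} — sig = [2:1]
  P={0,9}:  v_{0} + v_{9} = v_{7} — sig = [2:1]
  P={6,7}:  v_{6} + v_{7} = v_{0} — sig = [2:1]
  P={5,7}:  v_{5} + v_{7} = v_{4} + v_{9} — sig = [2:1,1]
  P={5,8}:  v_{5} + v_{8} = v_{1} + v_{3} — sig = [2:1,1]
  P={2,6}:  v_{2} + v_{6} = v_{3} + v_{4} + v_{5} — sig = [2:1,1,1]
  P={2,8}:  v_{2} + v_{8} = v_{3} + v_{5} + v_{9} — sig = [2:1,1,1]
  P={0,2}:  v_{0} + v_{2} = v_{3} + 2·v_{4} + v_{9} — sig = [2:1,1,2]
  P={1,2}:  v_{1} + v_{2} = 2·v_{5} + v_{9} — sig = [2:1,2]
  P={2,7}:  v_{2} + v_{7} = v_{3} + 2·v_{4} + 2·v_{9} — sig = [2:1,2,2]
  P={0,1,3}:  v_{0} + v_{1} + v_{3} = 0 — sig = [3:]
  P={1,3,4}:  v_{1} + v_{3} + v_{4} = v_{5} — sig = [3:1]
  P={1,3,7}:  v_{1} + v_{3} + v_{7} = v_{9} — sig = [3:1]
  P={3,4,5,9}:  v_{3} + v_{4} + v_{5} + v_{9} = v_{2} — sig = [4:1]

Sorted signature multiset PRS(X):
    [2:]
    [2:]
    [2:1]
    [2:1]
    [2:1]
    [2:1,1]
    [2:1,1]
    [2:1,1,1]
    [2:1,1,1]
    [2:1,1,2]
    [2:1,2]
    [2:1,2,2]
    [3:]
    [3:1]
    [3:1]
    [4:1]


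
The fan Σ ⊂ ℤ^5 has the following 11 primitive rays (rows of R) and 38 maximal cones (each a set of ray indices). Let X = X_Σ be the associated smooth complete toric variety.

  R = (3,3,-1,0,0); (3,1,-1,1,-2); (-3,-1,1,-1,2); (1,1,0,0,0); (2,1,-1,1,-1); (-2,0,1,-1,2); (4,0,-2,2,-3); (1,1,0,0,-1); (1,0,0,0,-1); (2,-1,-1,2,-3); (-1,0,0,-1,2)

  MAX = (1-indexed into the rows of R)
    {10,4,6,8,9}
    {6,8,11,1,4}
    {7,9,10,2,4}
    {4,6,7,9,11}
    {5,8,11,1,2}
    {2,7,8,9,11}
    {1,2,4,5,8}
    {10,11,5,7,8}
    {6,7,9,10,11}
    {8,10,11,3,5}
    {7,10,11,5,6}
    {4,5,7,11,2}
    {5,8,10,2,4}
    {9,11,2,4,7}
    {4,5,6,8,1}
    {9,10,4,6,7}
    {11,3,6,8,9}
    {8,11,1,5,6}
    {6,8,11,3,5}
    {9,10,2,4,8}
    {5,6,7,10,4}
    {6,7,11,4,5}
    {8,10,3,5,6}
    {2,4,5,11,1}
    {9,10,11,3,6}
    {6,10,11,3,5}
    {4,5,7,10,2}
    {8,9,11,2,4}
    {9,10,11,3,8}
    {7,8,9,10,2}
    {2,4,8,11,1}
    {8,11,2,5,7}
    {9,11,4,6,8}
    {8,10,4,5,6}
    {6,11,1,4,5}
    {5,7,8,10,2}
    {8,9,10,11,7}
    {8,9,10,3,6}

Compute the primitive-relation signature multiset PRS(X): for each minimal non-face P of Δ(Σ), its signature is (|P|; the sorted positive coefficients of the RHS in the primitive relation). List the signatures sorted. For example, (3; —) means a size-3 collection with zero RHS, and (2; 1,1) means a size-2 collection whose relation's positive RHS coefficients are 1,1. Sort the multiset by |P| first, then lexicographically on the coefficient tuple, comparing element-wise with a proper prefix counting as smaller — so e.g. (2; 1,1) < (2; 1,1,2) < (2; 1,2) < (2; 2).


Primitive collections (15):

  {2,3}:  v_{2} + v_{3} = 0  so sig = (2; —)
  {2,6}:  v_{2} + v_{6} = v_{4}  so sig = (2; 1)
  {3,4}:  v_{3} + v_{4} = v_{6}  so sig = (2; 1)
  {5,9}:  v_{5} + v_{9} = v_{2}  so sig = (2; 1)
  {1,10}:  v_{1} + v_{10} = v_{2} + v_{5}  so sig = (2; 1,1)
  {3,7}:  v_{3} + v_{7} = v_{10} + v_{11}  so sig = (2; 1,1)
  {1,3}:  v_{1} + v_{3} = v_{5} + v_{6} + v_{8} + v_{11}  so sig = (2; 1,1,1,1)
  {1,9}:  v_{1} + v_{9} = v_{2} + v_{4} + v_{8} + v_{11}  so sig = (2; 1,1,1,1)
  {1,7}:  v_{1} + v_{7} = 2·v_{2} + v_{5} + v_{11}  so sig = (2; 1,1,2)
  {2,10,11}:  v_{2} + v_{10} + v_{11} = v_{7}  so sig = (3; 1)
  {6,7,8}:  v_{6} + v_{7} + v_{8} = v_{2}  so sig = (3; 1)
  {4,10,11}:  v_{4} + v_{10} + v_{11} = v_{6} + v_{7}  so sig = (3; 1,1)
  {4,7,8}:  v_{4} + v_{7} + v_{8} = 2·v_{2}  so sig = (3; 2)
  {6,8,10,11}:  v_{6} + v_{8} + v_{10} + v_{11} = 0  so sig = (4; —)
  {4,5,8,11}:  v_{4} + v_{5} + v_{8} + v_{11} = v_{1}  so sig = (4; 1)

Signatures (|P|; sorted positive RHS coefficients), sorted:
    |P|=2: 9 collections, coeffs (), (1), (1), (1), (1,1), (1,1), (1,1,1,1), (1,1,1,1), (1,1,2)
    |P|=3: 4 collections, coeffs (1), (1), (1,1), (2)
    |P|=4: 2 collections, coeffs (), (1)


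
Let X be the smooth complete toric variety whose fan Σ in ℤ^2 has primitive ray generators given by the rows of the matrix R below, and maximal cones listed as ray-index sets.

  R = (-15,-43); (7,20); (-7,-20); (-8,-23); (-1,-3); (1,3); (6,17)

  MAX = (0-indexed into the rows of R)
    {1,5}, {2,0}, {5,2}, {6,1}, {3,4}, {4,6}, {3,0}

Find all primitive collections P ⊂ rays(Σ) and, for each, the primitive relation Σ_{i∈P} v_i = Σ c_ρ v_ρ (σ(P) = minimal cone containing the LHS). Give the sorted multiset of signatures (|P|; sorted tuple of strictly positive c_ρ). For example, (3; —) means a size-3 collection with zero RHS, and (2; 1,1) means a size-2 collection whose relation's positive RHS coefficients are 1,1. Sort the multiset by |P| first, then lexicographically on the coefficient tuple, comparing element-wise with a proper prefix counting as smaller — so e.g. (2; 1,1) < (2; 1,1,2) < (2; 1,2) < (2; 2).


The 14 primitive collections of Σ (r=7, n=2):

  P={1,2}:  v_{1} + v_{2} = 0 — sig = (2; —)
  P={4,5}:  v_{4} + v_{5} = 0 — sig = (2; —)
  P={0,1}:  v_{0} + v_{1} = v_{3} — sig = (2; 1)
  P={1,3}:  v_{1} + v_{3} = v_{4} — sig = (2; 1)
  P={1,4}:  v_{1} + v_{4} = v_{6} — sig = (2; 1)
  P={2,3}:  v_{2} + v_{3} = v_{0} — sig = (2; 1)
  P={2,4}:  v_{2} + v_{4} = v_{3} — sig = (2; 1)
  P={2,6}:  v_{2} + v_{6} = v_{4} — sig = (2; 1)
  P={3,5}:  v_{3} + v_{5} = v_{2} — sig = (2; 1)
  P={5,6}:  v_{5} + v_{6} = v_{1} — sig = (2; 1)
  P={0,6}:  v_{0} + v_{6} = v_{3} + v_{4} — sig = (2; 1,1)
  P={0,4}:  v_{0} + v_{4} = 2·v_{3} — sig = (2; 2)
  P={0,5}:  v_{0} + v_{5} = 2·v_{2} — sig = (2; 2)
  P={3,6}:  v_{3} + v_{6} = 2·v_{4} — sig = (2; 2)

Signatures (|P|; sorted positive RHS coefficients), sorted:
{ (2; —) ×2,  (2; 1) ×8,  (2; 1,1),  (2; 2) ×3 }


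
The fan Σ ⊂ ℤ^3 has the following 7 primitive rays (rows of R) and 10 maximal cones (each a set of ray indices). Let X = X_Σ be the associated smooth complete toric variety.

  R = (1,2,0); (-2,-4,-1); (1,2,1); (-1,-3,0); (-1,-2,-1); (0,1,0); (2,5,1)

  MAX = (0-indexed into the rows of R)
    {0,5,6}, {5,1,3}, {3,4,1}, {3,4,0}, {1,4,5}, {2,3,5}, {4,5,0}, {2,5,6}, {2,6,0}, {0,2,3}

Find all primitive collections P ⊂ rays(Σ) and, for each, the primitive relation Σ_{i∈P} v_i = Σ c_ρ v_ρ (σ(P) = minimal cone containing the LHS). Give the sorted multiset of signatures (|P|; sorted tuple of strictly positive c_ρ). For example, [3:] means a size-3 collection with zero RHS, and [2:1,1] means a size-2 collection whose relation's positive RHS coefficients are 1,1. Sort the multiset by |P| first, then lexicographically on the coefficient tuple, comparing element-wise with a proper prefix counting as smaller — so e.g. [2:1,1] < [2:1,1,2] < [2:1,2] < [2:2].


Σ has 9 primitive collections:

  {2,4}:  v_{2} + v_{4} = 0  ⟹  sig = [2:]
  {0,1}:  v_{0} + v_{1} = v_{4}  ⟹  sig = [2:1]
  {1,6}:  v_{1} + v_{6} = v_{5}  ⟹  sig = [2:1]
  {3,6}:  v_{3} + v_{6} = v_{2}  ⟹  sig = [2:1]
  {1,2}:  v_{1} + v_{2} = v_{3} + v_{5}  ⟹  sig = [2:1,1]
  {4,6}:  v_{4} + v_{6} = v_{0} + v_{5}  ⟹  sig = [2:1,1]
  {0,3,5}:  v_{0} + v_{3} + v_{5} = 0  ⟹  sig = [3:]
  {0,2,5}:  v_{0} + v_{2} + v_{5} = v_{6}  ⟹  sig = [3:1]
  {3,4,5}:  v_{3} + v_{4} + v_{5} = v_{1}  ⟹  sig = [3:1]

Sorted signature multiset PRS(X):
    [2:]
    [2:1]
    [2:1]
    [2:1]
    [2:1,1]
    [2:1,1]
    [3:]
    [3:1]
    [3:1]


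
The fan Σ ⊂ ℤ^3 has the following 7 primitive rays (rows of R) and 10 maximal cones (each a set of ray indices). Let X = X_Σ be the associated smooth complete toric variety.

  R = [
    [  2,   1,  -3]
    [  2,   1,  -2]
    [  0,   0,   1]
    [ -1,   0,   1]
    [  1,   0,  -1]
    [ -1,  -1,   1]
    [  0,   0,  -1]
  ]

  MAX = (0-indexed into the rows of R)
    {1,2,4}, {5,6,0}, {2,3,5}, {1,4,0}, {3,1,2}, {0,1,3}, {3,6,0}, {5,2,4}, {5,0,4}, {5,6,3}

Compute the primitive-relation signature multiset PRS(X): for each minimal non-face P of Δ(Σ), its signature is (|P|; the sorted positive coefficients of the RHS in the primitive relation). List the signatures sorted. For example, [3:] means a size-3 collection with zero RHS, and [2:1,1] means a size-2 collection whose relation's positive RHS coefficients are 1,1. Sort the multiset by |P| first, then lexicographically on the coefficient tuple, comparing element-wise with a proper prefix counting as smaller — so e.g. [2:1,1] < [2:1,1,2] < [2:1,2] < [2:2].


Minimal non-faces — 7 found among 7 rays, 10 max cones:

  {2,6}:  v_{2} + v_{6} = 0 — sig = [2:]
  {3,4}:  v_{3} + v_{4} = 0 — sig = [2:]
  {0,2}:  v_{0} + v_{2} = v_{1} — sig = [2:1]
  {1,5}:  v_{1} + v_{5} = v_{4} — sig = [2:1]
  {1,6}:  v_{1} + v_{6} = v_{0} — sig = [2:1]
  {4,6}:  v_{4} + v_{6} = v_{0} + v_{5} — sig = [2:1,1]
  {0,3,5}:  v_{0} + v_{3} + v_{5} = v_{6} — sig = [3:1]

Sorted signature multiset PRS(X):
    [2:]
    [2:]
    [2:1]
    [2:1]
    [2:1]
    [2:1,1]
    [3:1]


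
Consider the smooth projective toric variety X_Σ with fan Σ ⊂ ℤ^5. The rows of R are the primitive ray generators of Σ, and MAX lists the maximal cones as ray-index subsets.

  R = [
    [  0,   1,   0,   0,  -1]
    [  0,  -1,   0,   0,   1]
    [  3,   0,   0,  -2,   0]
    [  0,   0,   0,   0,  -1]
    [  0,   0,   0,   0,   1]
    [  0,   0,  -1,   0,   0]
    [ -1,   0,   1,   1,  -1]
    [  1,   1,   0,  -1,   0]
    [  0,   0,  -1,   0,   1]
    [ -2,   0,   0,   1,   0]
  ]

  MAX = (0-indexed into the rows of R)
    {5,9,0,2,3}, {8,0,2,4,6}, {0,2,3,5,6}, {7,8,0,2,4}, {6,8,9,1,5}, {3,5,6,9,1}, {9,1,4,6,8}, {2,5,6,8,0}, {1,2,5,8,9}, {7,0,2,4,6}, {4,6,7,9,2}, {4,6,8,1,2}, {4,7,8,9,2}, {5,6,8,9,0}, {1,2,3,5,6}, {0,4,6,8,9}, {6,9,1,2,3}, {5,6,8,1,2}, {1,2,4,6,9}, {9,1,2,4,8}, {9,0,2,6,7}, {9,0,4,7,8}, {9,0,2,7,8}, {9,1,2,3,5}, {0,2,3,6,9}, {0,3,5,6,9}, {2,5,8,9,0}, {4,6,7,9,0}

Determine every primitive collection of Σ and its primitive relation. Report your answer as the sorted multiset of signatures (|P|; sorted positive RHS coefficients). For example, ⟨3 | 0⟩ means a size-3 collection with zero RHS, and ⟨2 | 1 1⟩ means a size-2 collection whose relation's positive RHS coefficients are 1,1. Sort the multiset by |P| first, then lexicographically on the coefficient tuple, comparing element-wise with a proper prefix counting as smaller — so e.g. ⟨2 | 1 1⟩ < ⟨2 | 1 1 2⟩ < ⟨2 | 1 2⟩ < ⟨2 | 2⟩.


Δ(Σ) — 10 vertices, 11 min non-faces:

  • {0,1}:  v_{0} + v_{1} = 0  ⇒ sig = ⟨2 | 0⟩
  • {3,4}:  v_{3} + v_{4} = 0  ⇒ sig = ⟨2 | 0⟩
  • {3,8}:  v_{3} + v_{8} = v_{5}  ⇒ sig = ⟨2 | 1⟩
  • {4,5}:  v_{4} + v_{5} = v_{8}  ⇒ sig = ⟨2 | 1⟩
  • {1,7}:  v_{1} + v_{7} = v_{2} + v_{4} + v_{9}  ⇒ sig = ⟨2 | 1 1 1⟩
  • {3,7}:  v_{3} + v_{7} = v_{0} + v_{2} + v_{9}  ⇒ sig = ⟨2 | 1 1 1⟩
  • {5,7}:  v_{5} + v_{7} = v_{0} + v_{2} + v_{8} + v_{9}  ⇒ sig = ⟨2 | 1 1 1 1⟩
  • {6,7,8}:  v_{6} + v_{7} + v_{8} = v_{0} + v_{4}  ⇒ sig = ⟨3 | 1 1⟩
  • {2,6,8,9}:  v_{2} + v_{6} + v_{8} + v_{9} = 0  ⇒ sig = ⟨4 | 0⟩
  • {0,2,4,9}:  v_{0} + v_{2} + v_{4} + v_{9} = v_{7}  ⇒ sig = ⟨4 | 1⟩
  • {2,5,6,9}:  v_{2} + v_{5} + v_{6} + v_{9} = v_{3}  ⇒ sig = ⟨4 | 1⟩

so the primitive-relation signature multiset is
    ⟨2 | 0⟩
    ⟨2 | 0⟩
    ⟨2 | 1⟩
    ⟨2 | 1⟩
    ⟨2 | 1 1 1⟩
    ⟨2 | 1 1 1⟩
    ⟨2 | 1 1 1 1⟩
    ⟨3 | 1 1⟩
    ⟨4 | 0⟩
    ⟨4 | 1⟩
    ⟨4 | 1⟩


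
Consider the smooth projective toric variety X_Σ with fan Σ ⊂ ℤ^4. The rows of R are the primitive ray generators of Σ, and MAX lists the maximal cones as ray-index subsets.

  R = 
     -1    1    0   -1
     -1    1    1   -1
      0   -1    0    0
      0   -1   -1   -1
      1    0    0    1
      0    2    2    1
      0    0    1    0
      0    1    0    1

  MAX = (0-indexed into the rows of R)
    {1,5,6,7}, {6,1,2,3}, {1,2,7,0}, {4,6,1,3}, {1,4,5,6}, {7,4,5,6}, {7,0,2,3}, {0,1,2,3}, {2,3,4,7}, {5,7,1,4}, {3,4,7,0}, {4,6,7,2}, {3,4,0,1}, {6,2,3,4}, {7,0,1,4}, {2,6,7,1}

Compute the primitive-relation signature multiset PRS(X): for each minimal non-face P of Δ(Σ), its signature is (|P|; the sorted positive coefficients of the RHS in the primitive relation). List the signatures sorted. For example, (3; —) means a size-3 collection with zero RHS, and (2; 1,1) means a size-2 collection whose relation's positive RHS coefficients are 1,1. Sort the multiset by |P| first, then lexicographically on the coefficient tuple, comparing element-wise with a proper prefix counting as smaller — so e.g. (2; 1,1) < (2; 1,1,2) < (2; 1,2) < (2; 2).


9 minimal non-faces of Δ(Σ) (on 8 rays):

  {0,6}:  v_{0} + v_{6} = v_{1} — sig = (2; 1)
  {3,5}:  v_{3} + v_{5} = v_{1} + v_{4} — sig = (2; 1,1)
  {0,5}:  v_{0} + v_{5} = 2·v_{1} + v_{4} + v_{7} — sig = (2; 1,1,2)
  {2,5}:  v_{2} + v_{5} = 2·v_{6} + v_{7} — sig = (2; 1,2)
  {0,2,4}:  v_{0} + v_{2} + v_{4} = 0 — sig = (3; —)
  {3,6,7}:  v_{3} + v_{6} + v_{7} = 0 — sig = (3; —)
  {1,2,4}:  v_{1} + v_{2} + v_{4} = v_{6} — sig = (3; 1)
  {1,3,7}:  v_{1} + v_{3} + v_{7} = v_{0} — sig = (3; 1)
  {1,4,6,7}:  v_{1} + v_{4} + v_{6} + v_{7} = v_{5} — sig = (4; 1)

Sorted signature multiset PRS(X):
{ (2; 1),  (2; 1,1),  (2; 1,1,2),  (2; 1,2),  (3; —) ×2,  (3; 1) ×2,  (4; 1) }


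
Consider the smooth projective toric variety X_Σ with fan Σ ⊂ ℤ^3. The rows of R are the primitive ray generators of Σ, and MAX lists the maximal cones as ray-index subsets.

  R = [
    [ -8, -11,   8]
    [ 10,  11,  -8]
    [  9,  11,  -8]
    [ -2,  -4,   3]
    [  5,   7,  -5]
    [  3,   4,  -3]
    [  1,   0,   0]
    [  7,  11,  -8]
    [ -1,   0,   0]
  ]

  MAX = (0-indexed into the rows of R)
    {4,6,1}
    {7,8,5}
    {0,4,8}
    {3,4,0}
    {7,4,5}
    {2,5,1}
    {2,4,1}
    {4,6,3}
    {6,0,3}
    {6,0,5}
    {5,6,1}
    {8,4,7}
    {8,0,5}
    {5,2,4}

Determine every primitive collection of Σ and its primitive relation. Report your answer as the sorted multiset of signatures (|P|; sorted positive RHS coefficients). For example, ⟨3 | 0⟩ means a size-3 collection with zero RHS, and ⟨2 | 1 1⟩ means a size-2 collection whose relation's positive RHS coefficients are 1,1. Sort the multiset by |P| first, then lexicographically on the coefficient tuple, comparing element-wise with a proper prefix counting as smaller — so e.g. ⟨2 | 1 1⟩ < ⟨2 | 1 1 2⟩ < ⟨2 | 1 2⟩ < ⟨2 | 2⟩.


The 20 primitive collections of Σ (r=9, n=3):

  {6,8}:  v_{6} + v_{8} = 0 ; sig = ⟨2 | 0⟩
  {0,2}:  v_{0} + v_{2} = v_{6} ; sig = ⟨2 | 1⟩
  {0,7}:  v_{0} + v_{7} = v_{8} ; sig = ⟨2 | 1⟩
  {1,8}:  v_{1} + v_{8} = v_{2} ; sig = ⟨2 | 1⟩
  {2,6}:  v_{2} + v_{6} = v_{1} ; sig = ⟨2 | 1⟩
  {3,5}:  v_{3} + v_{5} = v_{6} ; sig = ⟨2 | 1⟩
  {3,7}:  v_{3} + v_{7} = v_{4} ; sig = ⟨2 | 1⟩
  {2,8}:  v_{2} + v_{8} = v_{4} + v_{5} ; sig = ⟨2 | 1 1⟩
  {3,8}:  v_{3} + v_{8} = v_{0} + v_{4} ; sig = ⟨2 | 1 1⟩
  {6,7}:  v_{6} + v_{7} = v_{4} + v_{5} ; sig = ⟨2 | 1 1⟩
  {1,7}:  v_{1} + v_{7} = v_{2} + v_{4} + v_{5} ; sig = ⟨2 | 1 1 1⟩
  {2,3}:  v_{2} + v_{3} = v_{4} + 2·v_{6} ; sig = ⟨2 | 1 2⟩
  {1,3}:  v_{1} + v_{3} = v_{4} + 3·v_{6} ; sig = ⟨2 | 1 3⟩
  {0,1}:  v_{0} + v_{1} = 2·v_{6} ; sig = ⟨2 | 2⟩
  {2,7}:  v_{2} + v_{7} = 2·v_{4} + 2·v_{5} ; sig = ⟨2 | 2 2⟩
  {0,4,5}:  v_{0} + v_{4} + v_{5} = 0 ; sig = ⟨3 | 0⟩
  {0,4,6}:  v_{0} + v_{4} + v_{6} = v_{3} ; sig = ⟨3 | 1⟩
  {4,5,6}:  v_{4} + v_{5} + v_{6} = v_{2} ; sig = ⟨3 | 1⟩
  {4,5,8}:  v_{4} + v_{5} + v_{8} = v_{7} ; sig = ⟨3 | 1⟩
  {1,4,5}:  v_{1} + v_{4} + v_{5} = 2·v_{2} ; sig = ⟨3 | 2⟩

so the primitive-relation signature multiset is
    ⟨2 | 0⟩
    ⟨2 | 1⟩
    ⟨2 | 1⟩
    ⟨2 | 1⟩
    ⟨2 | 1⟩
    ⟨2 | 1⟩
    ⟨2 | 1⟩
    ⟨2 | 1 1⟩
    ⟨2 | 1 1⟩
    ⟨2 | 1 1⟩
    ⟨2 | 1 1 1⟩
    ⟨2 | 1 2⟩
    ⟨2 | 1 3⟩
    ⟨2 | 2⟩
    ⟨2 | 2 2⟩
    ⟨3 | 0⟩
    ⟨3 | 1⟩
    ⟨3 | 1⟩
    ⟨3 | 1⟩
    ⟨3 | 2⟩


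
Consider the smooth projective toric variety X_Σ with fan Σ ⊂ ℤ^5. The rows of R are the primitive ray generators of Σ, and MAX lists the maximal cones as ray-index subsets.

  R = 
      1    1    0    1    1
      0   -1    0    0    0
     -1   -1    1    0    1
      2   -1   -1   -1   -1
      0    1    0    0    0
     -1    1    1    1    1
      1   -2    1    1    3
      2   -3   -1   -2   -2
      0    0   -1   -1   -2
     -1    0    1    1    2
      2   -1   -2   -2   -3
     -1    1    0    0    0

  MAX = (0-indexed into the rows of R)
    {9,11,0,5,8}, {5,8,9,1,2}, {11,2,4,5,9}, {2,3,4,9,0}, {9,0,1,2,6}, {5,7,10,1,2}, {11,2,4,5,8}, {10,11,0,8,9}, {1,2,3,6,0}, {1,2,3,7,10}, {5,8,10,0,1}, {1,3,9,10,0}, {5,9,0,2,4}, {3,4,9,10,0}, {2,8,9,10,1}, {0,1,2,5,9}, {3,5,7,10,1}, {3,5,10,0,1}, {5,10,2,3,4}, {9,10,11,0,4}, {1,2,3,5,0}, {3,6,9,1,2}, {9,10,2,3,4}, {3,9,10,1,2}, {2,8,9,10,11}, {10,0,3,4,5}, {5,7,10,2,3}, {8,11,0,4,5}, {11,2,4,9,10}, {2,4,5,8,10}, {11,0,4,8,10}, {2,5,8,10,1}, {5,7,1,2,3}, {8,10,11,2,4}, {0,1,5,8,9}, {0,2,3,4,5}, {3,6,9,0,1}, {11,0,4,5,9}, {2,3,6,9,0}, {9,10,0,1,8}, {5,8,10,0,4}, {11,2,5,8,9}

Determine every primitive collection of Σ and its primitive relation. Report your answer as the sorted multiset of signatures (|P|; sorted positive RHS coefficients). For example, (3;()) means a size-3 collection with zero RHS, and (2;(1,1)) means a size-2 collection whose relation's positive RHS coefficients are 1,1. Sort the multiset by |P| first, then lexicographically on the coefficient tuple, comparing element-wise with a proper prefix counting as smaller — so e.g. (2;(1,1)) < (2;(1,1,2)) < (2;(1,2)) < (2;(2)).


|primitive collections| = 24. Relations:

  • {1,4}:  v_{1} + v_{4} = 0  →  sig = (2;())
  • {3,8}:  v_{3} + v_{8} = v_{10}  →  sig = (2;(1))
  • {1,11}:  v_{1} + v_{11} = v_{8} + v_{9}  →  sig = (2;(1,1))
  • {7,11}:  v_{7} + v_{11} = v_{2} + v_{10}  →  sig = (2;(1,1))
  • {3,11}:  v_{3} + v_{11} = v_{4} + v_{9} + v_{10}  →  sig = (2;(1,1,1))
  • {6,8}:  v_{6} + v_{8} = v_{1} + v_{3} + v_{9}  →  sig = (2;(1,1,1))
  • {7,9}:  v_{7} + v_{9} = v_{1} + v_{2} + v_{3}  →  sig = (2;(1,1,1))
  • {4,6}:  v_{4} + v_{6} = v_{0} + v_{2} + v_{3} + v_{9}  →  sig = (2;(1,1,1,1))
  • {4,7}:  v_{4} + v_{7} = v_{2} + v_{3} + v_{5} + v_{10}  →  sig = (2;(1,1,1,1))
  • {7,8}:  v_{7} + v_{8} = v_{1} + v_{2} + v_{5} + 2·v_{10}  →  sig = (2;(1,1,1,2))
  • {0,7}:  v_{0} + v_{7} = v_{1} + 2·v_{3} + v_{5}  →  sig = (2;(1,1,2))
  • {6,10}:  v_{6} + v_{10} = v_{1} + 2·v_{3} + v_{9}  →  sig = (2;(1,1,2))
  • {6,11}:  v_{6} + v_{11} = v_{3} + 2·v_{9}  →  sig = (2;(1,2))
  • {5,6}:  v_{5} + v_{6} = 2·v_{0} + v_{1} + 2·v_{2}  →  sig = (2;(1,2,2))
  • {6,7}:  v_{6} + v_{7} = v_{0} + 2·v_{1} + 2·v_{2} + 2·v_{3}  →  sig = (2;(1,2,2,2))
  • {0,2,8}:  v_{0} + v_{2} + v_{8} = 0  →  sig = (3;())
  • {5,9,10}:  v_{5} + v_{9} + v_{10} = 0  →  sig = (3;())
  • {0,2,10}:  v_{0} + v_{2} + v_{10} = v_{3}  →  sig = (3;(1))
  • {4,8,9}:  v_{4} + v_{8} + v_{9} = v_{11}  →  sig = (3;(1))
  • {0,2,11}:  v_{0} + v_{2} + v_{11} = v_{4} + v_{9}  →  sig = (3;(1,1))
  • {3,5,9}:  v_{3} + v_{5} + v_{9} = v_{0} + v_{2}  →  sig = (3;(1,1))
  • {5,10,11}:  v_{5} + v_{10} + v_{11} = v_{4} + v_{8}  →  sig = (3;(1,1))
  • {0,1,2,3,9}:  v_{0} + v_{1} + v_{2} + v_{3} + v_{9} = v_{6}  →  sig = (5;(1))
  • {1,2,3,5,10}:  v_{1} + v_{2} + v_{3} + v_{5} + v_{10} = v_{7}  →  sig = (5;(1))

Hence PRS(X_Σ) =
[(2;()), (2;(1)), (2;(1,1)), (2;(1,1)), (2;(1,1,1)), (2;(1,1,1)), (2;(1,1,1)), (2;(1,1,1,1)), (2;(1,1,1,1)), (2;(1,1,1,2)), (2;(1,1,2)), (2;(1,1,2)), (2;(1,2)), (2;(1,2,2)), (2;(1,2,2,2)), (3;()), (3;()), (3;(1)), (3;(1)), (3;(1,1)), (3;(1,1)), (3;(1,1)), (5;(1)), (5;(1))]
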